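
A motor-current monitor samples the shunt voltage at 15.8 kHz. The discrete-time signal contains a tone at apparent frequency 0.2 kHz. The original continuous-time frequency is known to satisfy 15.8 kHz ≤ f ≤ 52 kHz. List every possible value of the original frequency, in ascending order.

16 kHz, 31.4 kHz, 31.8 kHz, 47.2 kHz, 47.6 kHz

Frequencies that alias to 0.2 kHz are k·fs ± 0.2 kHz for integer k ≥ 0.
k=0: 0.2 kHz.
k=1: 15.6 kHz, 16 kHz.
k=2: 31.4 kHz, 31.8 kHz.
k=3: 47.2 kHz, 47.6 kHz.
k=4: 63 kHz, 63.4 kHz.
Within [15.8 kHz, 52 kHz]: 16 kHz, 31.4 kHz, 31.8 kHz, 47.2 kHz, 47.6 kHz.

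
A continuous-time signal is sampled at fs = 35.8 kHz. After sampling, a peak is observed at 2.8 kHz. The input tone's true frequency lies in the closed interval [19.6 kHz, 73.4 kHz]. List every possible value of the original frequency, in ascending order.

33 kHz, 38.6 kHz, 68.8 kHz

Frequencies that alias to 2.8 kHz are k·fs ± 2.8 kHz for integer k ≥ 0.
k=0: 2.8 kHz.
k=1: 33 kHz, 38.6 kHz.
k=2: 68.8 kHz, 74.4 kHz.
k=3: 104.6 kHz, 110.2 kHz.
Within [19.6 kHz, 73.4 kHz]: 33 kHz, 38.6 kHz, 68.8 kHz.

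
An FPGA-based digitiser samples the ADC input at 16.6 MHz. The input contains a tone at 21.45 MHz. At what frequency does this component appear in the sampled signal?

21.45 MHz mod fs = 4.85 MHz.
4.85 MHz ≤ fs/2 = 8.3 MHz, appears at 4.85 MHz.

4.85 MHz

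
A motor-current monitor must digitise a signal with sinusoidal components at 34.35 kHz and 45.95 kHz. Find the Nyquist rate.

91.9 kHz

Highest-frequency component: 45.95 kHz.
Nyquist rate = 2 × 45.95 kHz = 91.9 kHz.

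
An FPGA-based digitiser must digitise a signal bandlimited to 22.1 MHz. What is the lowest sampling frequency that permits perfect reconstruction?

Nyquist rate = 2 × 22.1 MHz = 44.2 MHz.

44.2 MHz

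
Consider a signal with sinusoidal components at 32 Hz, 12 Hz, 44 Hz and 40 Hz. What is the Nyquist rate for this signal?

Highest-frequency component: 44 Hz.
Nyquist rate = 2 × 44 Hz = 88 Hz.

88 Hz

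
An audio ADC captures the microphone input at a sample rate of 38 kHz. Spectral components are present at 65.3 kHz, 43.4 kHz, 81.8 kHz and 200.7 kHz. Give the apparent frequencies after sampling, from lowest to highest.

fs/2 = 19 kHz.
65.3 kHz mod fs = 27.3 kHz.
27.3 kHz > fs/2 = 19 kHz, folds to fs − 27.3 kHz = 10.7 kHz.
43.4 kHz mod fs = 5.4 kHz.
5.4 kHz ≤ fs/2 = 19 kHz, appears at 5.4 kHz.
81.8 kHz mod fs = 5.8 kHz.
5.8 kHz ≤ fs/2 = 19 kHz, appears at 5.8 kHz.
200.7 kHz mod fs = 10.7 kHz.
10.7 kHz ≤ fs/2 = 19 kHz, appears at 10.7 kHz.
Distinct values: {5.4 kHz, 5.8 kHz, 10.7 kHz}.

5.4 kHz, 5.8 kHz, 10.7 kHz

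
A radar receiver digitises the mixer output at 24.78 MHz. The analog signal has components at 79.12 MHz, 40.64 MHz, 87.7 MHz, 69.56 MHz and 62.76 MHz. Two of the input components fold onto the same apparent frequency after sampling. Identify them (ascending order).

69.56 MHz, 79.12 MHz

fs/2 = 12.39 MHz.
79.12 MHz mod fs = 4.78 MHz.
4.78 MHz ≤ fs/2 = 12.39 MHz, appears at 4.78 MHz.
40.64 MHz mod fs = 15.86 MHz.
15.86 MHz > fs/2 = 12.39 MHz, folds to fs − 15.86 MHz = 8.92 MHz.
87.7 MHz mod fs = 13.36 MHz.
13.36 MHz > fs/2 = 12.39 MHz, folds to fs − 13.36 MHz = 11.42 MHz.
69.56 MHz mod fs = 20 MHz.
20 MHz > fs/2 = 12.39 MHz, folds to fs − 20 MHz = 4.78 MHz.
62.76 MHz mod fs = 13.2 MHz.
13.2 MHz > fs/2 = 12.39 MHz, folds to fs − 13.2 MHz = 11.58 MHz.
69.56 MHz and 79.12 MHz both map to 4.78 MHz.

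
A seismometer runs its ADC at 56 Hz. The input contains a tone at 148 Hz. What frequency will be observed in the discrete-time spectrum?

148 Hz mod fs = 36 Hz.
36 Hz > fs/2 = 28 Hz, folds to fs − 36 Hz = 20 Hz.

20 Hz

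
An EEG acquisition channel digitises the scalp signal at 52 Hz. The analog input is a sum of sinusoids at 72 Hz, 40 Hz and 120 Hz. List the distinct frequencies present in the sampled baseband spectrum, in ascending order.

12 Hz, 16 Hz, 20 Hz

fs/2 = 26 Hz.
72 Hz mod fs = 20 Hz.
20 Hz ≤ fs/2 = 26 Hz, appears at 20 Hz.
40 Hz > fs/2 = 26 Hz, folds to fs − 40 Hz = 12 Hz.
120 Hz mod fs = 16 Hz.
16 Hz ≤ fs/2 = 26 Hz, appears at 16 Hz.
Distinct values: {12 Hz, 16 Hz, 20 Hz}.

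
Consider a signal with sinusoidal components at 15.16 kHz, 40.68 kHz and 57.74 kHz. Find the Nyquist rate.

115.48 kHz

Highest-frequency component: 57.74 kHz.
Nyquist rate = 2 × 57.74 kHz = 115.48 kHz.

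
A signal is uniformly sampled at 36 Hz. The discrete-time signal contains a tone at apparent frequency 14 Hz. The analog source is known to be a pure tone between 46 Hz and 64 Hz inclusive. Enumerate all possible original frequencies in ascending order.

Frequencies that alias to 14 Hz are k·fs ± 14 Hz for integer k ≥ 0.
k=0: 14 Hz.
k=1: 22 Hz, 50 Hz.
k=2: 58 Hz, 86 Hz.
k=3: 94 Hz, 122 Hz.
Within [46 Hz, 64 Hz]: 50 Hz, 58 Hz.

50 Hz, 58 Hz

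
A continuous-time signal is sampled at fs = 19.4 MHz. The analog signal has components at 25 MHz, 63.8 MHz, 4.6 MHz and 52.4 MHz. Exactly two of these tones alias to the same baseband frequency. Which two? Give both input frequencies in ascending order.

fs/2 = 9.7 MHz.
25 MHz mod fs = 5.6 MHz.
5.6 MHz ≤ fs/2 = 9.7 MHz, appears at 5.6 MHz.
63.8 MHz mod fs = 5.6 MHz.
5.6 MHz ≤ fs/2 = 9.7 MHz, appears at 5.6 MHz.
4.6 MHz ≤ fs/2 = 9.7 MHz, passes unchanged.
52.4 MHz mod fs = 13.6 MHz.
13.6 MHz > fs/2 = 9.7 MHz, folds to fs − 13.6 MHz = 5.8 MHz.
25 MHz and 63.8 MHz both map to 5.6 MHz.

25 MHz, 63.8 MHz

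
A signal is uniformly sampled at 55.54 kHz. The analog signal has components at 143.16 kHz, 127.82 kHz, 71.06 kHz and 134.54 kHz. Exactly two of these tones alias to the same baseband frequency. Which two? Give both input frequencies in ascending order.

fs/2 = 27.77 kHz.
143.16 kHz mod fs = 32.08 kHz.
32.08 kHz > fs/2 = 27.77 kHz, folds to fs − 32.08 kHz = 23.46 kHz.
127.82 kHz mod fs = 16.74 kHz.
16.74 kHz ≤ fs/2 = 27.77 kHz, appears at 16.74 kHz.
71.06 kHz mod fs = 15.52 kHz.
15.52 kHz ≤ fs/2 = 27.77 kHz, appears at 15.52 kHz.
134.54 kHz mod fs = 23.46 kHz.
23.46 kHz ≤ fs/2 = 27.77 kHz, appears at 23.46 kHz.
134.54 kHz and 143.16 kHz both map to 23.46 kHz.

134.54 kHz, 143.16 kHz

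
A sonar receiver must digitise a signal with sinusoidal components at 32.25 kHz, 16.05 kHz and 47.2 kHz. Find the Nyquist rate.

94.4 kHz

Highest-frequency component: 47.2 kHz.
Nyquist rate = 2 × 47.2 kHz = 94.4 kHz.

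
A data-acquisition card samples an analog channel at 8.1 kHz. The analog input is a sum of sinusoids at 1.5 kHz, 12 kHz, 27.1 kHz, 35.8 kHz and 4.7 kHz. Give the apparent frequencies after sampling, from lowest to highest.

1.5 kHz, 2.8 kHz, 3.4 kHz, 3.9 kHz

fs/2 = 4.05 kHz.
1.5 kHz ≤ fs/2 = 4.05 kHz, passes unchanged.
12 kHz mod fs = 3.9 kHz.
3.9 kHz ≤ fs/2 = 4.05 kHz, appears at 3.9 kHz.
27.1 kHz mod fs = 2.8 kHz.
2.8 kHz ≤ fs/2 = 4.05 kHz, appears at 2.8 kHz.
35.8 kHz mod fs = 3.4 kHz.
3.4 kHz ≤ fs/2 = 4.05 kHz, appears at 3.4 kHz.
4.7 kHz > fs/2 = 4.05 kHz, folds to fs − 4.7 kHz = 3.4 kHz.
Distinct values: {1.5 kHz, 2.8 kHz, 3.4 kHz, 3.9 kHz}.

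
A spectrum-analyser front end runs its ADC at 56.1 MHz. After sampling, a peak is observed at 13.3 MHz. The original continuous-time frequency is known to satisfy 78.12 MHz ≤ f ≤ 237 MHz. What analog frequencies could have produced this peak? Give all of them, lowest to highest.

98.9 MHz, 125.5 MHz, 155 MHz, 181.6 MHz, 211.1 MHz

Frequencies that alias to 13.3 MHz are k·fs ± 13.3 MHz for integer k ≥ 0.
k=0: 13.3 MHz.
k=1: 42.8 MHz, 69.4 MHz.
k=2: 98.9 MHz, 125.5 MHz.
k=3: 155 MHz, 181.6 MHz.
k=4: 211.1 MHz, 237.7 MHz.
k=5: 267.2 MHz, 293.8 MHz.
Within [78.12 MHz, 237 MHz]: 98.9 MHz, 125.5 MHz, 155 MHz, 181.6 MHz, 211.1 MHz.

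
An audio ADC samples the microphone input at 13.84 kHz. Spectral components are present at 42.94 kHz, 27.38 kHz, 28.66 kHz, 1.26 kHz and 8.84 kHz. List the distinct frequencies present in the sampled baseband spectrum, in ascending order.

0.3 kHz, 0.98 kHz, 1.26 kHz, 1.42 kHz, 5 kHz

fs/2 = 6.92 kHz.
42.94 kHz mod fs = 1.42 kHz.
1.42 kHz ≤ fs/2 = 6.92 kHz, appears at 1.42 kHz.
27.38 kHz mod fs = 13.54 kHz.
13.54 kHz > fs/2 = 6.92 kHz, folds to fs − 13.54 kHz = 0.3 kHz.
28.66 kHz mod fs = 0.98 kHz.
0.98 kHz ≤ fs/2 = 6.92 kHz, appears at 0.98 kHz.
1.26 kHz ≤ fs/2 = 6.92 kHz, passes unchanged.
8.84 kHz > fs/2 = 6.92 kHz, folds to fs − 8.84 kHz = 5 kHz.
Distinct values: {0.3 kHz, 0.98 kHz, 1.26 kHz, 1.42 kHz, 5 kHz}.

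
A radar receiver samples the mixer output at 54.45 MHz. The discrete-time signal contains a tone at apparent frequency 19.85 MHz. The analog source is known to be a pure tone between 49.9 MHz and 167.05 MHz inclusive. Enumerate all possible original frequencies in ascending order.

Frequencies that alias to 19.85 MHz are k·fs ± 19.85 MHz for integer k ≥ 0.
k=0: 19.85 MHz.
k=1: 34.6 MHz, 74.3 MHz.
k=2: 89.05 MHz, 128.75 MHz.
k=3: 143.5 MHz, 183.2 MHz.
k=4: 197.95 MHz, 237.65 MHz.
Within [49.9 MHz, 167.05 MHz]: 74.3 MHz, 89.05 MHz, 128.75 MHz, 143.5 MHz.

74.3 MHz, 89.05 MHz, 128.75 MHz, 143.5 MHz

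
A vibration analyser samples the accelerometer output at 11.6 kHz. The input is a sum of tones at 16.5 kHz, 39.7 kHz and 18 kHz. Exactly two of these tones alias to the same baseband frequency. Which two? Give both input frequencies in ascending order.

fs/2 = 5.8 kHz.
16.5 kHz mod fs = 4.9 kHz.
4.9 kHz ≤ fs/2 = 5.8 kHz, appears at 4.9 kHz.
39.7 kHz mod fs = 4.9 kHz.
4.9 kHz ≤ fs/2 = 5.8 kHz, appears at 4.9 kHz.
18 kHz mod fs = 6.4 kHz.
6.4 kHz > fs/2 = 5.8 kHz, folds to fs − 6.4 kHz = 5.2 kHz.
16.5 kHz and 39.7 kHz both map to 4.9 kHz.

16.5 kHz, 39.7 kHz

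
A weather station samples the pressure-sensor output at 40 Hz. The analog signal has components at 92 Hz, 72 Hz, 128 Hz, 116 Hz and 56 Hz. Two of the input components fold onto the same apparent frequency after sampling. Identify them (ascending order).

fs/2 = 20 Hz.
92 Hz mod fs = 12 Hz.
12 Hz ≤ fs/2 = 20 Hz, appears at 12 Hz.
72 Hz mod fs = 32 Hz.
32 Hz > fs/2 = 20 Hz, folds to fs − 32 Hz = 8 Hz.
128 Hz mod fs = 8 Hz.
8 Hz ≤ fs/2 = 20 Hz, appears at 8 Hz.
116 Hz mod fs = 36 Hz.
36 Hz > fs/2 = 20 Hz, folds to fs − 36 Hz = 4 Hz.
56 Hz mod fs = 16 Hz.
16 Hz ≤ fs/2 = 20 Hz, appears at 16 Hz.
72 Hz and 128 Hz both map to 8 Hz.

72 Hz, 128 Hz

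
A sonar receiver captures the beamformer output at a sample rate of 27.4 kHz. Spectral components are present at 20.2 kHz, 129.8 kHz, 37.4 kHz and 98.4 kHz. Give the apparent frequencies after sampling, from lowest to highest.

fs/2 = 13.7 kHz.
20.2 kHz > fs/2 = 13.7 kHz, folds to fs − 20.2 kHz = 7.2 kHz.
129.8 kHz mod fs = 20.2 kHz.
20.2 kHz > fs/2 = 13.7 kHz, folds to fs − 20.2 kHz = 7.2 kHz.
37.4 kHz mod fs = 10 kHz.
10 kHz ≤ fs/2 = 13.7 kHz, appears at 10 kHz.
98.4 kHz mod fs = 16.2 kHz.
16.2 kHz > fs/2 = 13.7 kHz, folds to fs − 16.2 kHz = 11.2 kHz.
Distinct values: {7.2 kHz, 10 kHz, 11.2 kHz}.

7.2 kHz, 10 kHz, 11.2 kHz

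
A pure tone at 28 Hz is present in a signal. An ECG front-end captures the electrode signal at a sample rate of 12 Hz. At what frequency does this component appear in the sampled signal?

4 Hz

28 Hz mod fs = 4 Hz.
4 Hz ≤ fs/2 = 6 Hz, appears at 4 Hz.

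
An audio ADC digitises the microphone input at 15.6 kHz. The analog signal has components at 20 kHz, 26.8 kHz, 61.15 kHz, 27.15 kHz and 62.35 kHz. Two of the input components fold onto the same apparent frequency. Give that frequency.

4.4 kHz

fs/2 = 7.8 kHz.
20 kHz mod fs = 4.4 kHz.
4.4 kHz ≤ fs/2 = 7.8 kHz, appears at 4.4 kHz.
26.8 kHz mod fs = 11.2 kHz.
11.2 kHz > fs/2 = 7.8 kHz, folds to fs − 11.2 kHz = 4.4 kHz.
61.15 kHz mod fs = 14.35 kHz.
14.35 kHz > fs/2 = 7.8 kHz, folds to fs − 14.35 kHz = 1.25 kHz.
27.15 kHz mod fs = 11.55 kHz.
11.55 kHz > fs/2 = 7.8 kHz, folds to fs − 11.55 kHz = 4.05 kHz.
62.35 kHz mod fs = 15.55 kHz.
15.55 kHz > fs/2 = 7.8 kHz, folds to fs − 15.55 kHz = 0.05 kHz.
20 kHz and 26.8 kHz both map to 4.4 kHz.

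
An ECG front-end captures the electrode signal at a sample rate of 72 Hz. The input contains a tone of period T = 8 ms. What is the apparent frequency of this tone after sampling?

T = 8 ms → f = 1/T = 125 Hz.
125 Hz mod fs = 53 Hz.
53 Hz > fs/2 = 36 Hz, folds to fs − 53 Hz = 19 Hz.

19 Hz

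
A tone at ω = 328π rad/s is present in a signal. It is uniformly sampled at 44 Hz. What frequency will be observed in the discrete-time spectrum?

12 Hz

ω = 328π rad/s → f = ω/(2π) = 164 Hz.
164 Hz mod fs = 32 Hz.
32 Hz > fs/2 = 22 Hz, folds to fs − 32 Hz = 12 Hz.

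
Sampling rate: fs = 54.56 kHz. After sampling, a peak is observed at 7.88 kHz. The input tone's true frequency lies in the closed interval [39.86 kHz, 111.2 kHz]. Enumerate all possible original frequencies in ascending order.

46.68 kHz, 62.44 kHz, 101.24 kHz

Frequencies that alias to 7.88 kHz are k·fs ± 7.88 kHz for integer k ≥ 0.
k=0: 7.88 kHz.
k=1: 46.68 kHz, 62.44 kHz.
k=2: 101.24 kHz, 117 kHz.
k=3: 155.8 kHz, 171.56 kHz.
Within [39.86 kHz, 111.2 kHz]: 46.68 kHz, 62.44 kHz, 101.24 kHz.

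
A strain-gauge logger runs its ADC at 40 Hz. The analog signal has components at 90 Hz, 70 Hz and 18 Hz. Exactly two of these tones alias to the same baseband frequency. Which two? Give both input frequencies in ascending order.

70 Hz, 90 Hz

fs/2 = 20 Hz.
90 Hz mod fs = 10 Hz.
10 Hz ≤ fs/2 = 20 Hz, appears at 10 Hz.
70 Hz mod fs = 30 Hz.
30 Hz > fs/2 = 20 Hz, folds to fs − 30 Hz = 10 Hz.
18 Hz ≤ fs/2 = 20 Hz, passes unchanged.
70 Hz and 90 Hz both map to 10 Hz.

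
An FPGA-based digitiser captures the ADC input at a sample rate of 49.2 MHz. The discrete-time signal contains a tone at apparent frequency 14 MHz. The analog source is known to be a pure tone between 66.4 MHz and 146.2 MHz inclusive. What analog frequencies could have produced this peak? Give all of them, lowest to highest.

84.4 MHz, 112.4 MHz, 133.6 MHz

Frequencies that alias to 14 MHz are k·fs ± 14 MHz for integer k ≥ 0.
k=0: 14 MHz.
k=1: 35.2 MHz, 63.2 MHz.
k=2: 84.4 MHz, 112.4 MHz.
k=3: 133.6 MHz, 161.6 MHz.
k=4: 182.8 MHz, 210.8 MHz.
Within [66.4 MHz, 146.2 MHz]: 84.4 MHz, 112.4 MHz, 133.6 MHz.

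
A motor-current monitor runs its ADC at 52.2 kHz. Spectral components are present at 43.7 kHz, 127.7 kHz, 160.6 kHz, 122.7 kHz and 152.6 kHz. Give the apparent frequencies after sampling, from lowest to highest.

fs/2 = 26.1 kHz.
43.7 kHz > fs/2 = 26.1 kHz, folds to fs − 43.7 kHz = 8.5 kHz.
127.7 kHz mod fs = 23.3 kHz.
23.3 kHz ≤ fs/2 = 26.1 kHz, appears at 23.3 kHz.
160.6 kHz mod fs = 4 kHz.
4 kHz ≤ fs/2 = 26.1 kHz, appears at 4 kHz.
122.7 kHz mod fs = 18.3 kHz.
18.3 kHz ≤ fs/2 = 26.1 kHz, appears at 18.3 kHz.
152.6 kHz mod fs = 48.2 kHz.
48.2 kHz > fs/2 = 26.1 kHz, folds to fs − 48.2 kHz = 4 kHz.
Distinct values: {4 kHz, 8.5 kHz, 18.3 kHz, 23.3 kHz}.

4 kHz, 8.5 kHz, 18.3 kHz, 23.3 kHz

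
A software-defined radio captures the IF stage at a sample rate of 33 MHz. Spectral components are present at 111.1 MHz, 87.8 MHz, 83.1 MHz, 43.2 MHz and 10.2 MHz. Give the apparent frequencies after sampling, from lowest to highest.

fs/2 = 16.5 MHz.
111.1 MHz mod fs = 12.1 MHz.
12.1 MHz ≤ fs/2 = 16.5 MHz, appears at 12.1 MHz.
87.8 MHz mod fs = 21.8 MHz.
21.8 MHz > fs/2 = 16.5 MHz, folds to fs − 21.8 MHz = 11.2 MHz.
83.1 MHz mod fs = 17.1 MHz.
17.1 MHz > fs/2 = 16.5 MHz, folds to fs − 17.1 MHz = 15.9 MHz.
43.2 MHz mod fs = 10.2 MHz.
10.2 MHz ≤ fs/2 = 16.5 MHz, appears at 10.2 MHz.
10.2 MHz ≤ fs/2 = 16.5 MHz, passes unchanged.
Distinct values: {10.2 MHz, 11.2 MHz, 12.1 MHz, 15.9 MHz}.

10.2 MHz, 11.2 MHz, 12.1 MHz, 15.9 MHz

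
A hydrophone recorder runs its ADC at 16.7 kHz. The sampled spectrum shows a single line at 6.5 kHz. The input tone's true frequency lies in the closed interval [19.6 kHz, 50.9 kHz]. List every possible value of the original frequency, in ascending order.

23.2 kHz, 26.9 kHz, 39.9 kHz, 43.6 kHz

Frequencies that alias to 6.5 kHz are k·fs ± 6.5 kHz for integer k ≥ 0.
k=0: 6.5 kHz.
k=1: 10.2 kHz, 23.2 kHz.
k=2: 26.9 kHz, 39.9 kHz.
k=3: 43.6 kHz, 56.6 kHz.
k=4: 60.3 kHz, 73.3 kHz.
Within [19.6 kHz, 50.9 kHz]: 23.2 kHz, 26.9 kHz, 39.9 kHz, 43.6 kHz.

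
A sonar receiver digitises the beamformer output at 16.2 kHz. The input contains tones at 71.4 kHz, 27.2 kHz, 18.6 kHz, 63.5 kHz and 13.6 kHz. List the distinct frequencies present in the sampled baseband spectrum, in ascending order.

fs/2 = 8.1 kHz.
71.4 kHz mod fs = 6.6 kHz.
6.6 kHz ≤ fs/2 = 8.1 kHz, appears at 6.6 kHz.
27.2 kHz mod fs = 11 kHz.
11 kHz > fs/2 = 8.1 kHz, folds to fs − 11 kHz = 5.2 kHz.
18.6 kHz mod fs = 2.4 kHz.
2.4 kHz ≤ fs/2 = 8.1 kHz, appears at 2.4 kHz.
63.5 kHz mod fs = 14.9 kHz.
14.9 kHz > fs/2 = 8.1 kHz, folds to fs − 14.9 kHz = 1.3 kHz.
13.6 kHz > fs/2 = 8.1 kHz, folds to fs − 13.6 kHz = 2.6 kHz.
Distinct values: {1.3 kHz, 2.4 kHz, 2.6 kHz, 5.2 kHz, 6.6 kHz}.

1.3 kHz, 2.4 kHz, 2.6 kHz, 5.2 kHz, 6.6 kHz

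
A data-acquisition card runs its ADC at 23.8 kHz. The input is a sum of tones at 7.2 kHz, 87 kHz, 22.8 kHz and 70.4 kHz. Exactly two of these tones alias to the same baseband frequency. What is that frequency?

1 kHz

fs/2 = 11.9 kHz.
7.2 kHz ≤ fs/2 = 11.9 kHz, passes unchanged.
87 kHz mod fs = 15.6 kHz.
15.6 kHz > fs/2 = 11.9 kHz, folds to fs − 15.6 kHz = 8.2 kHz.
22.8 kHz > fs/2 = 11.9 kHz, folds to fs − 22.8 kHz = 1 kHz.
70.4 kHz mod fs = 22.8 kHz.
22.8 kHz > fs/2 = 11.9 kHz, folds to fs − 22.8 kHz = 1 kHz.
22.8 kHz and 70.4 kHz both map to 1 kHz.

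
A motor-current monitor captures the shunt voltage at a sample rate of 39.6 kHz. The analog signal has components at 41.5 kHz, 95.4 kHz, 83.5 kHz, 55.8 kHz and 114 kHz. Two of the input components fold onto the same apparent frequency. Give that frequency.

16.2 kHz

fs/2 = 19.8 kHz.
41.5 kHz mod fs = 1.9 kHz.
1.9 kHz ≤ fs/2 = 19.8 kHz, appears at 1.9 kHz.
95.4 kHz mod fs = 16.2 kHz.
16.2 kHz ≤ fs/2 = 19.8 kHz, appears at 16.2 kHz.
83.5 kHz mod fs = 4.3 kHz.
4.3 kHz ≤ fs/2 = 19.8 kHz, appears at 4.3 kHz.
55.8 kHz mod fs = 16.2 kHz.
16.2 kHz ≤ fs/2 = 19.8 kHz, appears at 16.2 kHz.
114 kHz mod fs = 34.8 kHz.
34.8 kHz > fs/2 = 19.8 kHz, folds to fs − 34.8 kHz = 4.8 kHz.
55.8 kHz and 95.4 kHz both map to 16.2 kHz.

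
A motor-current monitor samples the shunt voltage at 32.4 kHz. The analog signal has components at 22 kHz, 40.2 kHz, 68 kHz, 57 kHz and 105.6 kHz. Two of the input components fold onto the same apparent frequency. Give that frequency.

7.8 kHz

fs/2 = 16.2 kHz.
22 kHz > fs/2 = 16.2 kHz, folds to fs − 22 kHz = 10.4 kHz.
40.2 kHz mod fs = 7.8 kHz.
7.8 kHz ≤ fs/2 = 16.2 kHz, appears at 7.8 kHz.
68 kHz mod fs = 3.2 kHz.
3.2 kHz ≤ fs/2 = 16.2 kHz, appears at 3.2 kHz.
57 kHz mod fs = 24.6 kHz.
24.6 kHz > fs/2 = 16.2 kHz, folds to fs − 24.6 kHz = 7.8 kHz.
105.6 kHz mod fs = 8.4 kHz.
8.4 kHz ≤ fs/2 = 16.2 kHz, appears at 8.4 kHz.
40.2 kHz and 57 kHz both map to 7.8 kHz.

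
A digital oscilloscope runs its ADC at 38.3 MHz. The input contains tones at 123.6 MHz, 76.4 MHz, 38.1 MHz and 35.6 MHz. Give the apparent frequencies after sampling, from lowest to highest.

0.2 MHz, 2.7 MHz, 8.7 MHz

fs/2 = 19.15 MHz.
123.6 MHz mod fs = 8.7 MHz.
8.7 MHz ≤ fs/2 = 19.15 MHz, appears at 8.7 MHz.
76.4 MHz mod fs = 38.1 MHz.
38.1 MHz > fs/2 = 19.15 MHz, folds to fs − 38.1 MHz = 0.2 MHz.
38.1 MHz > fs/2 = 19.15 MHz, folds to fs − 38.1 MHz = 0.2 MHz.
35.6 MHz > fs/2 = 19.15 MHz, folds to fs − 35.6 MHz = 2.7 MHz.
Distinct values: {0.2 MHz, 2.7 MHz, 8.7 MHz}.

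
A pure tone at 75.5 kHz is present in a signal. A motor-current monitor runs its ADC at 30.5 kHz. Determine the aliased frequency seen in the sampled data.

75.5 kHz mod fs = 14.5 kHz.
14.5 kHz ≤ fs/2 = 15.25 kHz, appears at 14.5 kHz.

14.5 kHz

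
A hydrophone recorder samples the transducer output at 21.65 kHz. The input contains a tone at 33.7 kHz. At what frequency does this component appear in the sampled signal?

33.7 kHz mod fs = 12.05 kHz.
12.05 kHz > fs/2 = 10.825 kHz, folds to fs − 12.05 kHz = 9.6 kHz.

9.6 kHz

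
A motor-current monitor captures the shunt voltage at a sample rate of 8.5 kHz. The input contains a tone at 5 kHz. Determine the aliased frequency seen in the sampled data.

3.5 kHz

5 kHz > fs/2 = 4.25 kHz, folds to fs − 5 kHz = 3.5 kHz.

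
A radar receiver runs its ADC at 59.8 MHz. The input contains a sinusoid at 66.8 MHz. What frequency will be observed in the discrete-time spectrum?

66.8 MHz mod fs = 7 MHz.
7 MHz ≤ fs/2 = 29.9 MHz, appears at 7 MHz.

7 MHz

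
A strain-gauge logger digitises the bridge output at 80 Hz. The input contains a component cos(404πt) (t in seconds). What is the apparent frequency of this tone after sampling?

38 Hz

ω = 404π rad/s → f = ω/(2π) = 202 Hz.
202 Hz mod fs = 42 Hz.
42 Hz > fs/2 = 40 Hz, folds to fs − 42 Hz = 38 Hz.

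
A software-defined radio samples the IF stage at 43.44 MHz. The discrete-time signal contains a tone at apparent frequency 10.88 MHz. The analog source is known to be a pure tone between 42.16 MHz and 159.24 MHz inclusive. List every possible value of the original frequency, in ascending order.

Frequencies that alias to 10.88 MHz are k·fs ± 10.88 MHz for integer k ≥ 0.
k=0: 10.88 MHz.
k=1: 32.56 MHz, 54.32 MHz.
k=2: 76 MHz, 97.76 MHz.
k=3: 119.44 MHz, 141.2 MHz.
k=4: 162.88 MHz, 184.64 MHz.
Within [42.16 MHz, 159.24 MHz]: 54.32 MHz, 76 MHz, 97.76 MHz, 119.44 MHz, 141.2 MHz.

54.32 MHz, 76 MHz, 97.76 MHz, 119.44 MHz, 141.2 MHz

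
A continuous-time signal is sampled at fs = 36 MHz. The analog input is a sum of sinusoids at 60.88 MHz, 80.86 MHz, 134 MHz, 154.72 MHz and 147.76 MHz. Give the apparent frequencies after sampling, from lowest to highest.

3.76 MHz, 8.86 MHz, 10 MHz, 10.72 MHz, 11.12 MHz

fs/2 = 18 MHz.
60.88 MHz mod fs = 24.88 MHz.
24.88 MHz > fs/2 = 18 MHz, folds to fs − 24.88 MHz = 11.12 MHz.
80.86 MHz mod fs = 8.86 MHz.
8.86 MHz ≤ fs/2 = 18 MHz, appears at 8.86 MHz.
134 MHz mod fs = 26 MHz.
26 MHz > fs/2 = 18 MHz, folds to fs − 26 MHz = 10 MHz.
154.72 MHz mod fs = 10.72 MHz.
10.72 MHz ≤ fs/2 = 18 MHz, appears at 10.72 MHz.
147.76 MHz mod fs = 3.76 MHz.
3.76 MHz ≤ fs/2 = 18 MHz, appears at 3.76 MHz.
Distinct values: {3.76 MHz, 8.86 MHz, 10 MHz, 10.72 MHz, 11.12 MHz}.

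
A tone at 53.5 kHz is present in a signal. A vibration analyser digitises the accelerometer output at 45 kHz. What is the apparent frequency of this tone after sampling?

8.5 kHz

53.5 kHz mod fs = 8.5 kHz.
8.5 kHz ≤ fs/2 = 22.5 kHz, appears at 8.5 kHz.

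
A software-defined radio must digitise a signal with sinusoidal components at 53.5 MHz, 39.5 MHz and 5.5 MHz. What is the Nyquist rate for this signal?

107 MHz

Highest-frequency component: 53.5 MHz.
Nyquist rate = 2 × 53.5 MHz = 107 MHz.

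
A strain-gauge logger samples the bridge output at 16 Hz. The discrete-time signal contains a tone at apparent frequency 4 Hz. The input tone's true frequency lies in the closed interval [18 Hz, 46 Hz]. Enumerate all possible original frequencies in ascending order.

Frequencies that alias to 4 Hz are k·fs ± 4 Hz for integer k ≥ 0.
k=0: 4 Hz.
k=1: 12 Hz, 20 Hz.
k=2: 28 Hz, 36 Hz.
k=3: 44 Hz, 52 Hz.
k=4: 60 Hz, 68 Hz.
Within [18 Hz, 46 Hz]: 20 Hz, 28 Hz, 36 Hz, 44 Hz.

20 Hz, 28 Hz, 36 Hz, 44 Hz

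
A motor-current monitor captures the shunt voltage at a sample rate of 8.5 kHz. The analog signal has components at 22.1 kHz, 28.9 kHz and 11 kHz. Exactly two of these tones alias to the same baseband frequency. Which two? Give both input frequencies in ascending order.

22.1 kHz, 28.9 kHz

fs/2 = 4.25 kHz.
22.1 kHz mod fs = 5.1 kHz.
5.1 kHz > fs/2 = 4.25 kHz, folds to fs − 5.1 kHz = 3.4 kHz.
28.9 kHz mod fs = 3.4 kHz.
3.4 kHz ≤ fs/2 = 4.25 kHz, appears at 3.4 kHz.
11 kHz mod fs = 2.5 kHz.
2.5 kHz ≤ fs/2 = 4.25 kHz, appears at 2.5 kHz.
22.1 kHz and 28.9 kHz both map to 3.4 kHz.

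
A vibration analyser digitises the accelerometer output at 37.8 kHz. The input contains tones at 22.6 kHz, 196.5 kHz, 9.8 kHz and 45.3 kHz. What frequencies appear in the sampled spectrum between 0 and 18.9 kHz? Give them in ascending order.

fs/2 = 18.9 kHz.
22.6 kHz > fs/2 = 18.9 kHz, folds to fs − 22.6 kHz = 15.2 kHz.
196.5 kHz mod fs = 7.5 kHz.
7.5 kHz ≤ fs/2 = 18.9 kHz, appears at 7.5 kHz.
9.8 kHz ≤ fs/2 = 18.9 kHz, passes unchanged.
45.3 kHz mod fs = 7.5 kHz.
7.5 kHz ≤ fs/2 = 18.9 kHz, appears at 7.5 kHz.
Distinct values: {7.5 kHz, 9.8 kHz, 15.2 kHz}.

7.5 kHz, 9.8 kHz, 15.2 kHz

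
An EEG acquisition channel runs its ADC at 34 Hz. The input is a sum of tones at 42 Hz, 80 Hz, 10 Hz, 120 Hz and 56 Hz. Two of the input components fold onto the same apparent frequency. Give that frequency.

12 Hz

fs/2 = 17 Hz.
42 Hz mod fs = 8 Hz.
8 Hz ≤ fs/2 = 17 Hz, appears at 8 Hz.
80 Hz mod fs = 12 Hz.
12 Hz ≤ fs/2 = 17 Hz, appears at 12 Hz.
10 Hz ≤ fs/2 = 17 Hz, passes unchanged.
120 Hz mod fs = 18 Hz.
18 Hz > fs/2 = 17 Hz, folds to fs − 18 Hz = 16 Hz.
56 Hz mod fs = 22 Hz.
22 Hz > fs/2 = 17 Hz, folds to fs − 22 Hz = 12 Hz.
56 Hz and 80 Hz both map to 12 Hz.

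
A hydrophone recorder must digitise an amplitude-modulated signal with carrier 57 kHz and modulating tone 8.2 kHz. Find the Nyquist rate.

AM sidebands sit at fc ± fm = 48.8 kHz and 65.2 kHz.
Highest-frequency component: 65.2 kHz.
Nyquist rate = 2 × 65.2 kHz = 130.4 kHz.

130.4 kHz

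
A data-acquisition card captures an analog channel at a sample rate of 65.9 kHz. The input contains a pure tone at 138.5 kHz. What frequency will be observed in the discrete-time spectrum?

138.5 kHz mod fs = 6.7 kHz.
6.7 kHz ≤ fs/2 = 32.95 kHz, appears at 6.7 kHz.

6.7 kHz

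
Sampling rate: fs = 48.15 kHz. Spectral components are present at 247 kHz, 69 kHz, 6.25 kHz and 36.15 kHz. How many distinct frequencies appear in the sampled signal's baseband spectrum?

fs/2 = 24.075 kHz.
247 kHz mod fs = 6.25 kHz.
6.25 kHz ≤ fs/2 = 24.075 kHz, appears at 6.25 kHz.
69 kHz mod fs = 20.85 kHz.
20.85 kHz ≤ fs/2 = 24.075 kHz, appears at 20.85 kHz.
6.25 kHz ≤ fs/2 = 24.075 kHz, passes unchanged.
36.15 kHz > fs/2 = 24.075 kHz, folds to fs − 36.15 kHz = 12 kHz.
Distinct values: {6.25 kHz, 12 kHz, 20.85 kHz} → 3.

3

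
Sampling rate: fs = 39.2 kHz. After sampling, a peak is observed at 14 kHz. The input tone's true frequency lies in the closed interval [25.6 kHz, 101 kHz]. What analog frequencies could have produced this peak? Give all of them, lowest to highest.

Frequencies that alias to 14 kHz are k·fs ± 14 kHz for integer k ≥ 0.
k=0: 14 kHz.
k=1: 25.2 kHz, 53.2 kHz.
k=2: 64.4 kHz, 92.4 kHz.
k=3: 103.6 kHz, 131.6 kHz.
Within [25.6 kHz, 101 kHz]: 53.2 kHz, 64.4 kHz, 92.4 kHz.

53.2 kHz, 64.4 kHz, 92.4 kHz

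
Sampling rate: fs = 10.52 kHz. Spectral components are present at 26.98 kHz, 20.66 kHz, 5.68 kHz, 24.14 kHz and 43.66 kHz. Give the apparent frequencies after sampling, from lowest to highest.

0.38 kHz, 1.58 kHz, 3.1 kHz, 4.58 kHz, 4.84 kHz

fs/2 = 5.26 kHz.
26.98 kHz mod fs = 5.94 kHz.
5.94 kHz > fs/2 = 5.26 kHz, folds to fs − 5.94 kHz = 4.58 kHz.
20.66 kHz mod fs = 10.14 kHz.
10.14 kHz > fs/2 = 5.26 kHz, folds to fs − 10.14 kHz = 0.38 kHz.
5.68 kHz > fs/2 = 5.26 kHz, folds to fs − 5.68 kHz = 4.84 kHz.
24.14 kHz mod fs = 3.1 kHz.
3.1 kHz ≤ fs/2 = 5.26 kHz, appears at 3.1 kHz.
43.66 kHz mod fs = 1.58 kHz.
1.58 kHz ≤ fs/2 = 5.26 kHz, appears at 1.58 kHz.
Distinct values: {0.38 kHz, 1.58 kHz, 3.1 kHz, 4.58 kHz, 4.84 kHz}.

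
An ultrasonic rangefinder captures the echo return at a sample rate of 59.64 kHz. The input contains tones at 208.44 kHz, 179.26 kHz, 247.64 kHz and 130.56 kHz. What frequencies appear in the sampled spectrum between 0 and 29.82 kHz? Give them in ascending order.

0.34 kHz, 9.08 kHz, 11.28 kHz, 29.52 kHz

fs/2 = 29.82 kHz.
208.44 kHz mod fs = 29.52 kHz.
29.52 kHz ≤ fs/2 = 29.82 kHz, appears at 29.52 kHz.
179.26 kHz mod fs = 0.34 kHz.
0.34 kHz ≤ fs/2 = 29.82 kHz, appears at 0.34 kHz.
247.64 kHz mod fs = 9.08 kHz.
9.08 kHz ≤ fs/2 = 29.82 kHz, appears at 9.08 kHz.
130.56 kHz mod fs = 11.28 kHz.
11.28 kHz ≤ fs/2 = 29.82 kHz, appears at 11.28 kHz.
Distinct values: {0.34 kHz, 9.08 kHz, 11.28 kHz, 29.52 kHz}.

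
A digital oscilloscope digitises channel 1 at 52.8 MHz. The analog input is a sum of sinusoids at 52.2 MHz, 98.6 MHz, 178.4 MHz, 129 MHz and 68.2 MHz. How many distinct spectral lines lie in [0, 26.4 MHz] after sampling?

5

fs/2 = 26.4 MHz.
52.2 MHz > fs/2 = 26.4 MHz, folds to fs − 52.2 MHz = 0.6 MHz.
98.6 MHz mod fs = 45.8 MHz.
45.8 MHz > fs/2 = 26.4 MHz, folds to fs − 45.8 MHz = 7 MHz.
178.4 MHz mod fs = 20 MHz.
20 MHz ≤ fs/2 = 26.4 MHz, appears at 20 MHz.
129 MHz mod fs = 23.4 MHz.
23.4 MHz ≤ fs/2 = 26.4 MHz, appears at 23.4 MHz.
68.2 MHz mod fs = 15.4 MHz.
15.4 MHz ≤ fs/2 = 26.4 MHz, appears at 15.4 MHz.
Distinct values: {0.6 MHz, 7 MHz, 15.4 MHz, 20 MHz, 23.4 MHz} → 5.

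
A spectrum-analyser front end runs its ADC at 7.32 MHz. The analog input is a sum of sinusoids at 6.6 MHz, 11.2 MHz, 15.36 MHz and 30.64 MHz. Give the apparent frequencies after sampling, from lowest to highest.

0.72 MHz, 1.36 MHz, 3.44 MHz

fs/2 = 3.66 MHz.
6.6 MHz > fs/2 = 3.66 MHz, folds to fs − 6.6 MHz = 0.72 MHz.
11.2 MHz mod fs = 3.88 MHz.
3.88 MHz > fs/2 = 3.66 MHz, folds to fs − 3.88 MHz = 3.44 MHz.
15.36 MHz mod fs = 0.72 MHz.
0.72 MHz ≤ fs/2 = 3.66 MHz, appears at 0.72 MHz.
30.64 MHz mod fs = 1.36 MHz.
1.36 MHz ≤ fs/2 = 3.66 MHz, appears at 1.36 MHz.
Distinct values: {0.72 MHz, 1.36 MHz, 3.44 MHz}.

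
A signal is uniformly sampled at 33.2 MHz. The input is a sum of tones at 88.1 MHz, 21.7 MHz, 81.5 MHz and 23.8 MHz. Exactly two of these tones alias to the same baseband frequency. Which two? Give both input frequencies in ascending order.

21.7 MHz, 88.1 MHz

fs/2 = 16.6 MHz.
88.1 MHz mod fs = 21.7 MHz.
21.7 MHz > fs/2 = 16.6 MHz, folds to fs − 21.7 MHz = 11.5 MHz.
21.7 MHz > fs/2 = 16.6 MHz, folds to fs − 21.7 MHz = 11.5 MHz.
81.5 MHz mod fs = 15.1 MHz.
15.1 MHz ≤ fs/2 = 16.6 MHz, appears at 15.1 MHz.
23.8 MHz > fs/2 = 16.6 MHz, folds to fs − 23.8 MHz = 9.4 MHz.
21.7 MHz and 88.1 MHz both map to 11.5 MHz.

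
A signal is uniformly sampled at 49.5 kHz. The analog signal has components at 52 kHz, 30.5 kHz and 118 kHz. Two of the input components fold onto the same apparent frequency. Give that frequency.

fs/2 = 24.75 kHz.
52 kHz mod fs = 2.5 kHz.
2.5 kHz ≤ fs/2 = 24.75 kHz, appears at 2.5 kHz.
30.5 kHz > fs/2 = 24.75 kHz, folds to fs − 30.5 kHz = 19 kHz.
118 kHz mod fs = 19 kHz.
19 kHz ≤ fs/2 = 24.75 kHz, appears at 19 kHz.
30.5 kHz and 118 kHz both map to 19 kHz.

19 kHz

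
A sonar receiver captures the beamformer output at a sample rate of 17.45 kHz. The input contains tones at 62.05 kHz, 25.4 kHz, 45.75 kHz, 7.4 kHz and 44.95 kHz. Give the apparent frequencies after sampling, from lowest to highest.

fs/2 = 8.725 kHz.
62.05 kHz mod fs = 9.7 kHz.
9.7 kHz > fs/2 = 8.725 kHz, folds to fs − 9.7 kHz = 7.75 kHz.
25.4 kHz mod fs = 7.95 kHz.
7.95 kHz ≤ fs/2 = 8.725 kHz, appears at 7.95 kHz.
45.75 kHz mod fs = 10.85 kHz.
10.85 kHz > fs/2 = 8.725 kHz, folds to fs − 10.85 kHz = 6.6 kHz.
7.4 kHz ≤ fs/2 = 8.725 kHz, passes unchanged.
44.95 kHz mod fs = 10.05 kHz.
10.05 kHz > fs/2 = 8.725 kHz, folds to fs − 10.05 kHz = 7.4 kHz.
Distinct values: {6.6 kHz, 7.4 kHz, 7.75 kHz, 7.95 kHz}.

6.6 kHz, 7.4 kHz, 7.75 kHz, 7.95 kHz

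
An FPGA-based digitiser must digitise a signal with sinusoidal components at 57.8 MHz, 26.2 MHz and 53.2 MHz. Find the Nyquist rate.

115.6 MHz

Highest-frequency component: 57.8 MHz.
Nyquist rate = 2 × 57.8 MHz = 115.6 MHz.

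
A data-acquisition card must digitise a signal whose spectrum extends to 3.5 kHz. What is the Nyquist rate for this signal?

Nyquist rate = 2 × 3.5 kHz = 7 kHz.

7 kHz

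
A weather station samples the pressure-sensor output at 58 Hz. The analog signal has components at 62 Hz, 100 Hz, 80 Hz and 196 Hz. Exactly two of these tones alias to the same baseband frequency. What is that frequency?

fs/2 = 29 Hz.
62 Hz mod fs = 4 Hz.
4 Hz ≤ fs/2 = 29 Hz, appears at 4 Hz.
100 Hz mod fs = 42 Hz.
42 Hz > fs/2 = 29 Hz, folds to fs − 42 Hz = 16 Hz.
80 Hz mod fs = 22 Hz.
22 Hz ≤ fs/2 = 29 Hz, appears at 22 Hz.
196 Hz mod fs = 22 Hz.
22 Hz ≤ fs/2 = 29 Hz, appears at 22 Hz.
80 Hz and 196 Hz both map to 22 Hz.

22 Hz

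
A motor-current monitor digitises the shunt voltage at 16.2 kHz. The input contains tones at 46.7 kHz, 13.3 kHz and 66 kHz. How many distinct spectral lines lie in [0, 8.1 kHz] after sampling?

3

fs/2 = 8.1 kHz.
46.7 kHz mod fs = 14.3 kHz.
14.3 kHz > fs/2 = 8.1 kHz, folds to fs − 14.3 kHz = 1.9 kHz.
13.3 kHz > fs/2 = 8.1 kHz, folds to fs − 13.3 kHz = 2.9 kHz.
66 kHz mod fs = 1.2 kHz.
1.2 kHz ≤ fs/2 = 8.1 kHz, appears at 1.2 kHz.
Distinct values: {1.2 kHz, 1.9 kHz, 2.9 kHz} → 3.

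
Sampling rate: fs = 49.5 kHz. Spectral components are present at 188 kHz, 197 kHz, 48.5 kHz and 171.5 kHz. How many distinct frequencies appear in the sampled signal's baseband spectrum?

3

fs/2 = 24.75 kHz.
188 kHz mod fs = 39.5 kHz.
39.5 kHz > fs/2 = 24.75 kHz, folds to fs − 39.5 kHz = 10 kHz.
197 kHz mod fs = 48.5 kHz.
48.5 kHz > fs/2 = 24.75 kHz, folds to fs − 48.5 kHz = 1 kHz.
48.5 kHz > fs/2 = 24.75 kHz, folds to fs − 48.5 kHz = 1 kHz.
171.5 kHz mod fs = 23 kHz.
23 kHz ≤ fs/2 = 24.75 kHz, appears at 23 kHz.
Distinct values: {1 kHz, 10 kHz, 23 kHz} → 3.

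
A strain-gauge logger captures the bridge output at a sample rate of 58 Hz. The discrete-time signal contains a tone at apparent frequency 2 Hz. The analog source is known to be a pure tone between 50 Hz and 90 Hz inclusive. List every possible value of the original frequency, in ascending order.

Frequencies that alias to 2 Hz are k·fs ± 2 Hz for integer k ≥ 0.
k=0: 2 Hz.
k=1: 56 Hz, 60 Hz.
k=2: 114 Hz, 118 Hz.
Within [50 Hz, 90 Hz]: 56 Hz, 60 Hz.

56 Hz, 60 Hz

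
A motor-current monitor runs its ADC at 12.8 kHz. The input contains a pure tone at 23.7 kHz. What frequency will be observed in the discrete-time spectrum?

23.7 kHz mod fs = 10.9 kHz.
10.9 kHz > fs/2 = 6.4 kHz, folds to fs − 10.9 kHz = 1.9 kHz.

1.9 kHz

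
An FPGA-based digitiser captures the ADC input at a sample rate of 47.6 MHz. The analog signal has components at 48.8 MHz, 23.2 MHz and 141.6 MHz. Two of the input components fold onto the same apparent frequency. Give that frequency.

1.2 MHz

fs/2 = 23.8 MHz.
48.8 MHz mod fs = 1.2 MHz.
1.2 MHz ≤ fs/2 = 23.8 MHz, appears at 1.2 MHz.
23.2 MHz ≤ fs/2 = 23.8 MHz, passes unchanged.
141.6 MHz mod fs = 46.4 MHz.
46.4 MHz > fs/2 = 23.8 MHz, folds to fs − 46.4 MHz = 1.2 MHz.
48.8 MHz and 141.6 MHz both map to 1.2 MHz.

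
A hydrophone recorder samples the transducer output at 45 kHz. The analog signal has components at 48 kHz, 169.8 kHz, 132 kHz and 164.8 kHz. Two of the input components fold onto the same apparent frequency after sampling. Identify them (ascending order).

48 kHz, 132 kHz

fs/2 = 22.5 kHz.
48 kHz mod fs = 3 kHz.
3 kHz ≤ fs/2 = 22.5 kHz, appears at 3 kHz.
169.8 kHz mod fs = 34.8 kHz.
34.8 kHz > fs/2 = 22.5 kHz, folds to fs − 34.8 kHz = 10.2 kHz.
132 kHz mod fs = 42 kHz.
42 kHz > fs/2 = 22.5 kHz, folds to fs − 42 kHz = 3 kHz.
164.8 kHz mod fs = 29.8 kHz.
29.8 kHz > fs/2 = 22.5 kHz, folds to fs − 29.8 kHz = 15.2 kHz.
48 kHz and 132 kHz both map to 3 kHz.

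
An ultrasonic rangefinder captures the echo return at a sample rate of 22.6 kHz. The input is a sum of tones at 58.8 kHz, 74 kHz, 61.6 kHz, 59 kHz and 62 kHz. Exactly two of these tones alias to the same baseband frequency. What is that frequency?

fs/2 = 11.3 kHz.
58.8 kHz mod fs = 13.6 kHz.
13.6 kHz > fs/2 = 11.3 kHz, folds to fs − 13.6 kHz = 9 kHz.
74 kHz mod fs = 6.2 kHz.
6.2 kHz ≤ fs/2 = 11.3 kHz, appears at 6.2 kHz.
61.6 kHz mod fs = 16.4 kHz.
16.4 kHz > fs/2 = 11.3 kHz, folds to fs − 16.4 kHz = 6.2 kHz.
59 kHz mod fs = 13.8 kHz.
13.8 kHz > fs/2 = 11.3 kHz, folds to fs − 13.8 kHz = 8.8 kHz.
62 kHz mod fs = 16.8 kHz.
16.8 kHz > fs/2 = 11.3 kHz, folds to fs − 16.8 kHz = 5.8 kHz.
61.6 kHz and 74 kHz both map to 6.2 kHz.

6.2 kHz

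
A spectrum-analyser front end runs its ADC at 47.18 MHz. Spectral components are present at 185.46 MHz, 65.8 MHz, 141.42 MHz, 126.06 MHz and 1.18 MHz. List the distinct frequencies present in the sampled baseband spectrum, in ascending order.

fs/2 = 23.59 MHz.
185.46 MHz mod fs = 43.92 MHz.
43.92 MHz > fs/2 = 23.59 MHz, folds to fs − 43.92 MHz = 3.26 MHz.
65.8 MHz mod fs = 18.62 MHz.
18.62 MHz ≤ fs/2 = 23.59 MHz, appears at 18.62 MHz.
141.42 MHz mod fs = 47.06 MHz.
47.06 MHz > fs/2 = 23.59 MHz, folds to fs − 47.06 MHz = 0.12 MHz.
126.06 MHz mod fs = 31.7 MHz.
31.7 MHz > fs/2 = 23.59 MHz, folds to fs − 31.7 MHz = 15.48 MHz.
1.18 MHz ≤ fs/2 = 23.59 MHz, passes unchanged.
Distinct values: {0.12 MHz, 1.18 MHz, 3.26 MHz, 15.48 MHz, 18.62 MHz}.

0.12 MHz, 1.18 MHz, 3.26 MHz, 15.48 MHz, 18.62 MHz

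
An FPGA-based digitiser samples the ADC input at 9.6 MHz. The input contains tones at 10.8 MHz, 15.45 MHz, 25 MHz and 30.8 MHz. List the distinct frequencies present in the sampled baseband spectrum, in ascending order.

1.2 MHz, 2 MHz, 3.75 MHz, 3.8 MHz

fs/2 = 4.8 MHz.
10.8 MHz mod fs = 1.2 MHz.
1.2 MHz ≤ fs/2 = 4.8 MHz, appears at 1.2 MHz.
15.45 MHz mod fs = 5.85 MHz.
5.85 MHz > fs/2 = 4.8 MHz, folds to fs − 5.85 MHz = 3.75 MHz.
25 MHz mod fs = 5.8 MHz.
5.8 MHz > fs/2 = 4.8 MHz, folds to fs − 5.8 MHz = 3.8 MHz.
30.8 MHz mod fs = 2 MHz.
2 MHz ≤ fs/2 = 4.8 MHz, appears at 2 MHz.
Distinct values: {1.2 MHz, 2 MHz, 3.75 MHz, 3.8 MHz}.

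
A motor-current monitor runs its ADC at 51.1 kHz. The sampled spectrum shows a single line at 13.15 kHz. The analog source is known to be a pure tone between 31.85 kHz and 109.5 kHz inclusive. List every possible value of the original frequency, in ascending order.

37.95 kHz, 64.25 kHz, 89.05 kHz

Frequencies that alias to 13.15 kHz are k·fs ± 13.15 kHz for integer k ≥ 0.
k=0: 13.15 kHz.
k=1: 37.95 kHz, 64.25 kHz.
k=2: 89.05 kHz, 115.35 kHz.
k=3: 140.15 kHz, 166.45 kHz.
Within [31.85 kHz, 109.5 kHz]: 37.95 kHz, 64.25 kHz, 89.05 kHz.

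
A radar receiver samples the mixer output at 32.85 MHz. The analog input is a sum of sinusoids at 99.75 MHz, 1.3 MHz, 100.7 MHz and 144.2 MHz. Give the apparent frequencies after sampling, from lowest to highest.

1.2 MHz, 1.3 MHz, 2.15 MHz, 12.8 MHz

fs/2 = 16.425 MHz.
99.75 MHz mod fs = 1.2 MHz.
1.2 MHz ≤ fs/2 = 16.425 MHz, appears at 1.2 MHz.
1.3 MHz ≤ fs/2 = 16.425 MHz, passes unchanged.
100.7 MHz mod fs = 2.15 MHz.
2.15 MHz ≤ fs/2 = 16.425 MHz, appears at 2.15 MHz.
144.2 MHz mod fs = 12.8 MHz.
12.8 MHz ≤ fs/2 = 16.425 MHz, appears at 12.8 MHz.
Distinct values: {1.2 MHz, 1.3 MHz, 2.15 MHz, 12.8 MHz}.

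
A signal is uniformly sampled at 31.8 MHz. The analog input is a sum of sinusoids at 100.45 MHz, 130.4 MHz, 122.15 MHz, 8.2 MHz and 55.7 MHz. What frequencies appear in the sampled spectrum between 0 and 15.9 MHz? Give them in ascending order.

3.2 MHz, 5.05 MHz, 7.9 MHz, 8.2 MHz

fs/2 = 15.9 MHz.
100.45 MHz mod fs = 5.05 MHz.
5.05 MHz ≤ fs/2 = 15.9 MHz, appears at 5.05 MHz.
130.4 MHz mod fs = 3.2 MHz.
3.2 MHz ≤ fs/2 = 15.9 MHz, appears at 3.2 MHz.
122.15 MHz mod fs = 26.75 MHz.
26.75 MHz > fs/2 = 15.9 MHz, folds to fs − 26.75 MHz = 5.05 MHz.
8.2 MHz ≤ fs/2 = 15.9 MHz, passes unchanged.
55.7 MHz mod fs = 23.9 MHz.
23.9 MHz > fs/2 = 15.9 MHz, folds to fs − 23.9 MHz = 7.9 MHz.
Distinct values: {3.2 MHz, 5.05 MHz, 7.9 MHz, 8.2 MHz}.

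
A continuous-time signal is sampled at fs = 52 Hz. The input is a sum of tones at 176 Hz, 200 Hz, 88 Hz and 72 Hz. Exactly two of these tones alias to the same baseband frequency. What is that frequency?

fs/2 = 26 Hz.
176 Hz mod fs = 20 Hz.
20 Hz ≤ fs/2 = 26 Hz, appears at 20 Hz.
200 Hz mod fs = 44 Hz.
44 Hz > fs/2 = 26 Hz, folds to fs − 44 Hz = 8 Hz.
88 Hz mod fs = 36 Hz.
36 Hz > fs/2 = 26 Hz, folds to fs − 36 Hz = 16 Hz.
72 Hz mod fs = 20 Hz.
20 Hz ≤ fs/2 = 26 Hz, appears at 20 Hz.
72 Hz and 176 Hz both map to 20 Hz.

20 Hz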